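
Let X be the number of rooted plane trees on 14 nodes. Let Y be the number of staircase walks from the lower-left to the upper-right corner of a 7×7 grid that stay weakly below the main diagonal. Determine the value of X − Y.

742471

Rooted ordered (plane) trees on m nodes have m−1 edges and are counted by C_{m−1}; m = 14 gives C_13. So X = C_13 = 742900.
Monotone paths in an n×n grid that stay weakly below the diagonal are counted by C_n; here n = 7. So Y = C_7 = 429.
X − Y = 742900 − 429 = 742471.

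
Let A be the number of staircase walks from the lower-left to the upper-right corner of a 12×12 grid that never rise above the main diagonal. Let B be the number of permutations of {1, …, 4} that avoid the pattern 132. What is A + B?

Monotone paths in an n×n grid that stay weakly below the diagonal are counted by C_n; here n = 12. So A = C_12 = 208012.
For any fixed pattern of length 3, the pattern-avoiding permutations of [4] number C_4. So B = C_4 = 14.
A + B = 208012 + 14 = 208026.

208026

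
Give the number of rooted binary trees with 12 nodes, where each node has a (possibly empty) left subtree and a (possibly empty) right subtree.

There are C_n binary search tree shapes on n keys; with n = 12 that is C_12.
C_12 = C(24,12)/13 = 2704156/13 = 208012.

208012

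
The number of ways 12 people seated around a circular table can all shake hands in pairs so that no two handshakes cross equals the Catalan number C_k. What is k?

Non-crossing handshake pairings of 2n people are counted by C_n; 12 people gives n = 6.

6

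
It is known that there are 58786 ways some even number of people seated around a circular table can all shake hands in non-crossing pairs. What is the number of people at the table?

22

Non-crossing handshake pairings of 2n people are counted by C_n. The Catalan number equal to 58786 is C_11.
So n = 11, and there are 2n = 22 people.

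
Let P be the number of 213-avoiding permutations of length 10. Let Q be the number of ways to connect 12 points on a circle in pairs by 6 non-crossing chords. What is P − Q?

For any fixed pattern of length 3, the pattern-avoiding permutations of [10] number C_10. So P = C_10 = 16796.
Non-crossing perfect matchings of 2n points on a circle are counted by C_n; with 12 points, n = 6. So Q = C_6 = 132.
P − Q = 16796 − 132 = 16664.

16664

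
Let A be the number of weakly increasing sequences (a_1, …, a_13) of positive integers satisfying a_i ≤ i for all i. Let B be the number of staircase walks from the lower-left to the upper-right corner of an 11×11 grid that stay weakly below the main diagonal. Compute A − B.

684114

Weakly increasing sequences with a_i ≤ i biject with Dyck paths of semilength 13, so there are C_13. So A = C_13 = 742900.
Monotone paths in an n×n grid that stay weakly below the diagonal are counted by C_n; here n = 11. So B = C_11 = 58786.
A − B = 742900 − 58786 = 684114.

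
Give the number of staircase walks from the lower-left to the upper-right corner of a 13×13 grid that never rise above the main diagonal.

742900

Monotone paths in an n×n grid that stay weakly below the diagonal are counted by C_n; here n = 13.
C_13 = C(26,13)/14 = 10400600/14 = 742900.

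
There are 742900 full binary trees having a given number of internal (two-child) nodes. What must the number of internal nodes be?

Full binary trees with n internal nodes are counted by C_n. Since C_13 = 742900, the index is 13.

13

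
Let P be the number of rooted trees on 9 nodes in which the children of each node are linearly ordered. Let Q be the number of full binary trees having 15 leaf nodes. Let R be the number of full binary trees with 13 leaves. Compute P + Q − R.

2467858

Rooted ordered (plane) trees on m nodes have m−1 edges and are counted by C_{m−1}; m = 9 gives C_8. So P = C_8 = 1430.
Full binary trees with 15 leaves have 15−1 = 14 internal nodes, so there are C_14 of them. So Q = C_14 = 2674440.
Full binary trees with 13 leaves have 13−1 = 12 internal nodes, so there are C_12 of them. So R = C_12 = 208012.
P + Q − R = 1430 + 2674440 − 208012 = 2467858.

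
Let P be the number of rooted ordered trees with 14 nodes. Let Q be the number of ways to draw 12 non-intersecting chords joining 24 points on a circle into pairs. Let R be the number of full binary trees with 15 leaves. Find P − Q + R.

Rooted ordered (plane) trees on m nodes have m−1 edges and are counted by C_{m−1}; m = 14 gives C_13. So P = C_13 = 742900.
Pairing 24 circle points by 12 non-crossing chords gives C_12 matchings. So Q = C_12 = 208012.
Full binary trees with 15 leaves have 15−1 = 14 internal nodes, so there are C_14 of them. So R = C_14 = 2674440.
P − Q + R = 742900 − 208012 + 2674440 = 3209328.

3209328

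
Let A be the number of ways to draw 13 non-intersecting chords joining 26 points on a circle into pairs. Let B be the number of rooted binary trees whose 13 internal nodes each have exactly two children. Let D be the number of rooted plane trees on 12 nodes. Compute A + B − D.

1427014

Pairing 26 circle points by 13 non-crossing chords gives C_13 matchings. So A = C_13 = 742900.
Full binary trees with n internal nodes are counted by C_n; here n = 13. So B = C_13 = 742900.
A rooted plane tree on 12 nodes has 11 edges, and such trees are counted by C_11. So D = C_11 = 58786.
A + B − D = 742900 + 742900 − 58786 = 1427014.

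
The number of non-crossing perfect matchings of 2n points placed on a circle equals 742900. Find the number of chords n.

13

Non-crossing pairings of 2n points on a circle are counted by C_n. The Catalan number equal to 742900 is C_13.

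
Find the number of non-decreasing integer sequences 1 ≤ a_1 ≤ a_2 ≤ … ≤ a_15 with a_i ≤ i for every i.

9694845

Such sub-staircase sequences of length n are counted by C_n; here n = 15.
C_15 = C_14 · 2(2·14+1)/(14+2) = 2674440 · 58/16 = 9694845.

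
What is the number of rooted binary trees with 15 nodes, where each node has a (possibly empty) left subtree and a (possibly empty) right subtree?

Binary trees (left/right distinguished) on n nodes are counted by C_n; here n = 15.
C_15 = C_14 · 2(2·14+1)/(14+2) = 2674440 · 58/16 = 9694845.

9694845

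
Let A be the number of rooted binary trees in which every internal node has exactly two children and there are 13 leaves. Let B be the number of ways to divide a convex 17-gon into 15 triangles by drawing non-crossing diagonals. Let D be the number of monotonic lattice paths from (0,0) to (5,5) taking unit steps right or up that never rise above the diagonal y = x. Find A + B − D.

Full binary trees with 13 leaves have 13−1 = 12 internal nodes, so there are C_12 of them. So A = C_12 = 208012.
The number of triangulations of a 17-gon is the Catalan number C_15 (index = sides − 2). So B = C_15 = 9694845.
Monotone paths in an n×n grid that stay weakly below the diagonal are counted by C_n; here n = 5. So D = C_5 = 42.
A + B − D = 208012 + 9694845 − 42 = 9902815.

9902815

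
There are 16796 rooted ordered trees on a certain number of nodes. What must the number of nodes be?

Rooted ordered trees on m nodes are counted by C_{m−1}. The Catalan number equal to 16796 is C_10.
So the index is 10, and the number of nodes is 10 + 1 = 11.

11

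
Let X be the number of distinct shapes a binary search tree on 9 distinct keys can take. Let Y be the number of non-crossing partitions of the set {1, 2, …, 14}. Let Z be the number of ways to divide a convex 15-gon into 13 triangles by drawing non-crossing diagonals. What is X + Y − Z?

1936402

There are C_n binary search tree shapes on n keys; with n = 9 that is C_9. So X = C_9 = 4862.
Non-crossing partitions of an n-element set are counted by C_n; here n = 14. So Y = C_14 = 2674440.
A convex 15-gon is triangulated into 13 triangles, and the number of such triangulations is the Catalan number C_{15−2} = C_13. So Z = C_13 = 742900.
X + Y − Z = 4862 + 2674440 − 742900 = 1936402.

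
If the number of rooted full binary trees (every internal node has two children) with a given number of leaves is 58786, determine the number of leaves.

12

Full binary trees with L leaves are counted by C_{L−1}, and C_11 = 58786.
So the index is 11, and the number of leaves is 11 + 1 = 12.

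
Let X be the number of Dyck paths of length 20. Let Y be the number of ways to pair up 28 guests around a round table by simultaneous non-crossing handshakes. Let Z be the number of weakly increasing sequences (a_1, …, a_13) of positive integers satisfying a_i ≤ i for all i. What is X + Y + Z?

3434136

A Dyck path with 10 up-steps and 10 down-steps has semilength 10, so there are C_10 of them. So X = C_10 = 16796.
Non-crossing handshake pairings of 2n people are counted by C_n; 28 people gives n = 14. So Y = C_14 = 2674440.
Such sub-staircase sequences of length n are counted by C_n; here n = 13. So Z = C_13 = 742900.
X + Y + Z = 16796 + 2674440 + 742900 = 3434136.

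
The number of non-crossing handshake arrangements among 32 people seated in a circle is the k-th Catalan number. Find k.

With 32 = 2·16 people, non-crossing handshake pairings are non-crossing perfect matchings on a circle, counted by C_16.

16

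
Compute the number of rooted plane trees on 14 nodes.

Rooted ordered (plane) trees on m nodes have m−1 edges and are counted by C_{m−1}; m = 14 gives C_13.
C_13 = C(26,13)/14 = 10400600/14 = 742900.

742900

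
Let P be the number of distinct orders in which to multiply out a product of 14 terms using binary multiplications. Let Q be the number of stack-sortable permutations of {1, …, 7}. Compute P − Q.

Parenthesizations of m factors correspond to full binary trees with m leaves, counted by C_{m−1}; m = 14 gives C_13. So P = C_13 = 742900.
Stack-sortable permutations are exactly the 231-avoiding ones, counted by C_n; here n = 7. So Q = C_7 = 429.
P − Q = 742900 − 429 = 742471.

742471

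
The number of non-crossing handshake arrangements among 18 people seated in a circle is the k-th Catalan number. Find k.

9

With 18 = 2·9 people, non-crossing handshake pairings are non-crossing perfect matchings on a circle, counted by C_9.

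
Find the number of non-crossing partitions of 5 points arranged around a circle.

42

Non-crossing partitions of an n-element set are counted by C_n; here n = 5.
C_5 = C_4 · 2(2·4+1)/(4+2) = 14 · 18/6 = 42.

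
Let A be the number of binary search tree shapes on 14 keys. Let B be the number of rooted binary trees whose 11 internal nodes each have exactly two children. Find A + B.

Rooted binary trees with 14 nodes (each child slot possibly empty) number C_14. So A = C_14 = 2674440.
Full binary trees with n internal nodes are counted by C_n; here n = 11. So B = C_11 = 58786.
A + B = 2674440 + 58786 = 2733226.

2733226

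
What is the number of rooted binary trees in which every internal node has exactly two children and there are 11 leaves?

A full binary tree with L leaves has L−1 internal nodes and is counted by C_{L−1}; L = 11 gives C_10.
C_10 = C_9 · 2(2·9+1)/(9+2) = 4862 · 38/11 = 16796.

16796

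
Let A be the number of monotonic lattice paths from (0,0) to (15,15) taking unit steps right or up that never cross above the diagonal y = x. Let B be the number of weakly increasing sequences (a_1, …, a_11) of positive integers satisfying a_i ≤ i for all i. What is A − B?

9636059

Monotone paths in an n×n grid that stay weakly below the diagonal are counted by C_n; here n = 15. So A = C_15 = 9694845.
Such sub-staircase sequences of length n are counted by C_n; here n = 11. So B = C_11 = 58786.
A − B = 9694845 − 58786 = 9636059.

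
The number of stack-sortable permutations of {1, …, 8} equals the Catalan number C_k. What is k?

8

Stack-sortable permutations are exactly the 231-avoiding ones, counted by C_n; here n = 8.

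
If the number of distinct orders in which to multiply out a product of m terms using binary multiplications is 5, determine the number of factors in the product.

Parenthesizations of m factors are counted by C_{m−1}. Since C_3 = 5, the index is 3.
So the index is 3, and the number of factors is 3 + 1 = 4.

4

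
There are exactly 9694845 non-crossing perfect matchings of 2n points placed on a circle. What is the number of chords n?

15

Non-crossing pairings of 2n points on a circle are counted by C_n, and C_15 = 9694845.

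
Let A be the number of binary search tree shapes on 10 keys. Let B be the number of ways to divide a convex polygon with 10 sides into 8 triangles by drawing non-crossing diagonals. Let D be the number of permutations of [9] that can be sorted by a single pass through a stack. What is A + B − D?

13364

Rooted binary trees with 10 nodes (each child slot possibly empty) number C_10. So A = C_10 = 16796.
The number of triangulations of a 10-gon is the Catalan number C_8 (index = sides − 2). So B = C_8 = 1430.
By Knuth's characterisation, the stack-sortable permutations of length 9 are the 231-avoiders, numbering C_9. So D = C_9 = 4862.
A + B − D = 16796 + 1430 − 4862 = 13364.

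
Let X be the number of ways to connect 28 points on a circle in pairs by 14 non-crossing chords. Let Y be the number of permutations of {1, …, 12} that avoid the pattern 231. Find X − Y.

2466428

Pairing 28 circle points by 14 non-crossing chords gives C_14 matchings. So X = C_14 = 2674440.
Permutations of [n] avoiding any single length-3 pattern are counted by C_n; here n = 12. So Y = C_12 = 208012.
X − Y = 2674440 − 208012 = 2466428.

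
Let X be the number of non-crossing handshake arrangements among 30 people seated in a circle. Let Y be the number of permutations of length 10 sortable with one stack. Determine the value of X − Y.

9678049

With 30 = 2·15 people, non-crossing handshake pairings are non-crossing perfect matchings on a circle, counted by C_15. So X = C_15 = 9694845.
Stack-sortable permutations are exactly the 231-avoiding ones, counted by C_n; here n = 10. So Y = C_10 = 16796.
X − Y = 9694845 − 16796 = 9678049.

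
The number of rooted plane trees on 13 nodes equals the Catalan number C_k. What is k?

A rooted plane tree on 13 nodes has 12 edges, and such trees are counted by C_12.

12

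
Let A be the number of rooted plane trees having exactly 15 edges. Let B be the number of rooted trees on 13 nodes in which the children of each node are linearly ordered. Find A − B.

A rooted plane tree with 15 edges has 16 nodes, and the count is C_15. So A = C_15 = 9694845.
A rooted plane tree on 13 nodes has 12 edges, and such trees are counted by C_12. So B = C_12 = 208012.
A − B = 9694845 − 208012 = 9486833.

9486833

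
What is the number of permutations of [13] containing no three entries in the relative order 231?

742900

For any fixed pattern of length 3, the pattern-avoiding permutations of [13] number C_13.
C_13 = 742900.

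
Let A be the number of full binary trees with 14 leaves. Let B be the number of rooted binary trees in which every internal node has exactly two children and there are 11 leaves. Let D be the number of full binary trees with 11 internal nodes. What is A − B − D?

Full binary trees with 14 leaves have 14−1 = 13 internal nodes, so there are C_13 of them. So A = C_13 = 742900.
A full binary tree with L leaves has L−1 internal nodes and is counted by C_{L−1}; L = 11 gives C_10. So B = C_10 = 16796.
Full binary trees with n internal nodes are counted by C_n; here n = 11. So D = C_11 = 58786.
A − B − D = 742900 − 16796 − 58786 = 667318.

667318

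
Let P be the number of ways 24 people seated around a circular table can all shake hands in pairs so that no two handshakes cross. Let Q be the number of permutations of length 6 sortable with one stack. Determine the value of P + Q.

Non-crossing handshake pairings of 2n people are counted by C_n; 24 people gives n = 12. So P = C_12 = 208012.
Stack-sortable permutations are exactly the 231-avoiding ones, counted by C_n; here n = 6. So Q = C_6 = 132.
P + Q = 208012 + 132 = 208144.

208144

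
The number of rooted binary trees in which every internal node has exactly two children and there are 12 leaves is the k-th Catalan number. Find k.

11

Full binary trees with 12 leaves have 12−1 = 11 internal nodes, so there are C_11 of them.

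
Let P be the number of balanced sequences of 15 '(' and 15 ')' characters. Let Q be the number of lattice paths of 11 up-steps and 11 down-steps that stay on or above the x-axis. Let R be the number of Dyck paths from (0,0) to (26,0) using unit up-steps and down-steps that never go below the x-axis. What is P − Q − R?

8893159

With 15 pairs the number of balanced bracket strings is the Catalan number C_15. So P = C_15 = 9694845.
Paths of 11 up- and 11 down-steps that never dip below the axis are Dyck paths; their count is C_11. So Q = C_11 = 58786.
Paths of 13 up- and 13 down-steps that never dip below the axis are Dyck paths; their count is C_13. So R = C_13 = 742900.
P − Q − R = 9694845 − 58786 − 742900 = 8893159.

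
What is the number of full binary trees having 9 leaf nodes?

1430

Full binary trees with 9 leaves have 9−1 = 8 internal nodes, so there are C_8 of them.
C_8 = C(16,8)/9 = 12870/9 = 1430.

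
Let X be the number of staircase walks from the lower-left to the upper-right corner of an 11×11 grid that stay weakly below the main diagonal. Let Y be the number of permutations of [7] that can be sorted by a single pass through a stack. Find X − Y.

58357

Monotone paths in an n×n grid that stay weakly below the diagonal are counted by C_n; here n = 11. So X = C_11 = 58786.
Stack-sortable permutations are exactly the 231-avoiding ones, counted by C_n; here n = 7. So Y = C_7 = 429.
X − Y = 58786 − 429 = 58357.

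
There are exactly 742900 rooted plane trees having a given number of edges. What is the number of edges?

13

Rooted ordered trees with n edges are counted by C_n. The Catalan number equal to 742900 is C_13.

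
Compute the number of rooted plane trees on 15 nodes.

A rooted plane tree on 15 nodes has 14 edges, and such trees are counted by C_14.
C_14 = C_13 · 2(2·13+1)/(13+2) = 742900 · 54/15 = 2674440.

2674440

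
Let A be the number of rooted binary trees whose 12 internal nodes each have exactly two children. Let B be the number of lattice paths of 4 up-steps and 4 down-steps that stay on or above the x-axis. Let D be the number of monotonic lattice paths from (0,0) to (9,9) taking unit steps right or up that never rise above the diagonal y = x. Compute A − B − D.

The number of full binary trees on 12 internal nodes is the Catalan number C_12. So A = C_12 = 208012.
Dyck paths of semilength n (length 2n) are counted by C_n; here n = 4. So B = C_4 = 14.
Monotone paths in an n×n grid that stay weakly below the diagonal are counted by C_n; here n = 9. So D = C_9 = 4862.
A − B − D = 208012 − 14 − 4862 = 203136.

203136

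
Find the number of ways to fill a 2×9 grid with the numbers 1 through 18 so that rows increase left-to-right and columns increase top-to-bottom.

4862

By the hook-length formula (or a Dyck-path bijection), SYT of shape 2×9 number C_9.
C_9 = C_8 · 2(2·8+1)/(8+2) = 1430 · 34/10 = 4862.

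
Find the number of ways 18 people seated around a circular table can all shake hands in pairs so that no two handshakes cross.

4862

With 18 = 2·9 people, non-crossing handshake pairings are non-crossing perfect matchings on a circle, counted by C_9.
C_9 = C_8 · 2(2·8+1)/(8+2) = 1430 · 34/10 = 4862.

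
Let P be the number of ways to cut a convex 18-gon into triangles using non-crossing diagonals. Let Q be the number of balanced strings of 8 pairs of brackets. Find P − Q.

35356240

Triangulations of a convex m-gon are counted by C_{m−2}; with m = 18 this is C_16. So P = C_16 = 35357670.
A balanced arrangement of 8 bracket pairs is a Dyck word of semilength 8, so the count is C_8. So Q = C_8 = 1430.
P − Q = 35357670 − 1430 = 35356240.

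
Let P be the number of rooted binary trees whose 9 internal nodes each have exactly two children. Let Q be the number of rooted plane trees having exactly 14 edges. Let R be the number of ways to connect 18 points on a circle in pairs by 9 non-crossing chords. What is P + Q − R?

The number of full binary trees on 9 internal nodes is the Catalan number C_9. So P = C_9 = 4862.
Rooted ordered trees with n edges are counted by C_n; here n = 14. So Q = C_14 = 2674440.
Non-crossing perfect matchings of 2n points on a circle are counted by C_n; with 18 points, n = 9. So R = C_9 = 4862.
P + Q − R = 4862 + 2674440 − 4862 = 2674440.

2674440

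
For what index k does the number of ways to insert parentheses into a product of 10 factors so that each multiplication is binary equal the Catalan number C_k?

Ways to associate a product of 10 factors correspond to binary trees on 10 leaves, so the count is C_9.

9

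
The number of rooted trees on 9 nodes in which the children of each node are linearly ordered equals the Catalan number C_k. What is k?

Rooted ordered (plane) trees on m nodes have m−1 edges and are counted by C_{m−1}; m = 9 gives C_8.

8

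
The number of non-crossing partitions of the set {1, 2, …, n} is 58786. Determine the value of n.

Non-crossing partitions of [n] are counted by C_n. The Catalan number equal to 58786 is C_11.

11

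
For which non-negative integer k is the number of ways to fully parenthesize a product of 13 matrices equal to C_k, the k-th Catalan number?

Bracketing 13 factors into binary products is counted by C_{13−1} = C_12.

12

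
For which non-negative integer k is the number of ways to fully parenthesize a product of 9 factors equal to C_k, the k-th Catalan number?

8

Parenthesizations of m factors correspond to full binary trees with m leaves, counted by C_{m−1}; m = 9 gives C_8.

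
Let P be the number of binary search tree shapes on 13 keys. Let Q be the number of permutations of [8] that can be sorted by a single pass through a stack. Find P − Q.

Rooted binary trees with 13 nodes (each child slot possibly empty) number C_13. So P = C_13 = 742900.
By Knuth's characterisation, the stack-sortable permutations of length 8 are the 231-avoiders, numbering C_8. So Q = C_8 = 1430.
P − Q = 742900 − 1430 = 741470.

741470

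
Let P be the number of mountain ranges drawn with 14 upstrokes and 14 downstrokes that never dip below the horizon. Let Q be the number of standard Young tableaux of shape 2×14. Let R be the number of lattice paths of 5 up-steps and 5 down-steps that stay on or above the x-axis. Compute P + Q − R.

5348838

Dyck paths of semilength n (length 2n) are counted by C_n; here n = 14. So P = C_14 = 2674440.
By the hook-length formula (or a Dyck-path bijection), SYT of shape 2×14 number C_14. So Q = C_14 = 2674440.
Paths of 5 up- and 5 down-steps that never dip below the axis are Dyck paths; their count is C_5. So R = C_5 = 42.
P + Q − R = 2674440 + 2674440 − 42 = 5348838.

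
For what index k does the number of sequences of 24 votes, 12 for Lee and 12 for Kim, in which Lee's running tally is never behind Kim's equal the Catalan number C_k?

12

Ballot sequences with n votes each where one side never trails are Dyck words, counted by C_n; here n = 12.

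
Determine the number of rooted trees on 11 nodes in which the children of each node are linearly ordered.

A rooted plane tree on 11 nodes has 10 edges, and such trees are counted by C_10.
C_10 = C_9 · 2(2·9+1)/(9+2) = 4862 · 38/11 = 16796.

16796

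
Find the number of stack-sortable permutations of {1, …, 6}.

Stack-sortable permutations are exactly the 231-avoiding ones, counted by C_n; here n = 6.
C_6 = C_5 · 2(2·5+1)/(5+2) = 42 · 22/7 = 132.

132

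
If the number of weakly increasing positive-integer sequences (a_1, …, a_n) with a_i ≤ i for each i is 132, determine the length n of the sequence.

Such sub-staircase sequences of length n are counted by C_n. Since C_6 = 132, the index is 6.

6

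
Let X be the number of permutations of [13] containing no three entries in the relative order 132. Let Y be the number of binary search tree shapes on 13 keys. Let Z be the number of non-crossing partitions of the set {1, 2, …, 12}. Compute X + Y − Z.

1277788

For any fixed pattern of length 3, the pattern-avoiding permutations of [13] number C_13. So X = C_13 = 742900.
Binary trees (left/right distinguished) on n nodes are counted by C_n; here n = 13. So Y = C_13 = 742900.
The non-crossing partitions of [12] form a lattice of size C_12. So Z = C_12 = 208012.
X + Y − Z = 742900 + 742900 − 208012 = 1277788.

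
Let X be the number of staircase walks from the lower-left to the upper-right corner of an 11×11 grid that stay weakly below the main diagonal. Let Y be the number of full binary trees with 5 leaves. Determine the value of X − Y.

Monotone paths in an n×n grid that stay weakly below the diagonal are counted by C_n; here n = 11. So X = C_11 = 58786.
Full binary trees with 5 leaves have 5−1 = 4 internal nodes, so there are C_4 of them. So Y = C_4 = 14.
X − Y = 58786 − 14 = 58772.

58772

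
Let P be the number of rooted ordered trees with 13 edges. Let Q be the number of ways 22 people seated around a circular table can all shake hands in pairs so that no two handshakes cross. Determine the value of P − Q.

Rooted ordered trees with n edges are counted by C_n; here n = 13. So P = C_13 = 742900.
With 22 = 2·11 people, non-crossing handshake pairings are non-crossing perfect matchings on a circle, counted by C_11. So Q = C_11 = 58786.
P − Q = 742900 − 58786 = 684114.

684114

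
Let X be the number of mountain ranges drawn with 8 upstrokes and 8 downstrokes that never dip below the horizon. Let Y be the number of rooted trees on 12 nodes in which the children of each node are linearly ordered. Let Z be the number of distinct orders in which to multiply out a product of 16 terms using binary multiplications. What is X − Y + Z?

9637489

Dyck paths of semilength n (length 2n) are counted by C_n; here n = 8. So X = C_8 = 1430.
Rooted ordered (plane) trees on m nodes have m−1 edges and are counted by C_{m−1}; m = 12 gives C_11. So Y = C_11 = 58786.
Ways to associate a product of 16 factors correspond to binary trees on 16 leaves, so the count is C_15. So Z = C_15 = 9694845.
X − Y + Z = 1430 − 58786 + 9694845 = 9637489.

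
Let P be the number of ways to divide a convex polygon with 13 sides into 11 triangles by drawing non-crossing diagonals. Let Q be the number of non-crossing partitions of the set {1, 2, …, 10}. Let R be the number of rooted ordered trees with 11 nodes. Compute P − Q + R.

Triangulations of a convex m-gon are counted by C_{m−2}; with m = 13 this is C_11. So P = C_11 = 58786.
Non-crossing partitions of an n-element set are counted by C_n; here n = 10. So Q = C_10 = 16796.
A rooted plane tree on 11 nodes has 10 edges, and such trees are counted by C_10. So R = C_10 = 16796.
P − Q + R = 58786 − 16796 + 16796 = 58786.

58786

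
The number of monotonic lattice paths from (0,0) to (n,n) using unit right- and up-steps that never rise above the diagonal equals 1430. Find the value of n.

8

Such diagonal-avoiding paths in an n×n grid are counted by C_n. Since C_8 = 1430, the index is 8.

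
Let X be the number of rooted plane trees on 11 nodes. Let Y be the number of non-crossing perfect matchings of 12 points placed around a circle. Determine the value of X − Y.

Rooted ordered (plane) trees on m nodes have m−1 edges and are counted by C_{m−1}; m = 11 gives C_10. So X = C_10 = 16796.
Non-crossing perfect matchings of 2n points on a circle are counted by C_n; with 12 points, n = 6. So Y = C_6 = 132.
X − Y = 16796 − 132 = 16664.

16664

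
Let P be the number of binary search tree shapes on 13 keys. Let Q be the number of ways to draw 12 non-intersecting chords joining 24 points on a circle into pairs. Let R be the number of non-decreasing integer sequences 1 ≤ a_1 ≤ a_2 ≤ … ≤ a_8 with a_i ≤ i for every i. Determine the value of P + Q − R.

949482

Rooted binary trees with 13 nodes (each child slot possibly empty) number C_13. So P = C_13 = 742900.
Pairing 24 circle points by 12 non-crossing chords gives C_12 matchings. So Q = C_12 = 208012.
Weakly increasing sequences with a_i ≤ i biject with Dyck paths of semilength 8, so there are C_8. So R = C_8 = 1430.
P + Q − R = 742900 + 208012 − 1430 = 949482.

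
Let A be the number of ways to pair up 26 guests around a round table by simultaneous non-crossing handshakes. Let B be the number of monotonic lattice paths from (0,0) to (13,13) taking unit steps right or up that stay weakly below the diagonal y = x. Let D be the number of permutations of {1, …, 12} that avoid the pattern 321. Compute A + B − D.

With 26 = 2·13 people, non-crossing handshake pairings are non-crossing perfect matchings on a circle, counted by C_13. So A = C_13 = 742900.
Sub-diagonal monotone paths from (0,0) to (13,13) biject with Dyck paths of semilength 13, giving C_13. So B = C_13 = 742900.
For any fixed pattern of length 3, the pattern-avoiding permutations of [12] number C_12. So D = C_12 = 208012.
A + B − D = 742900 + 742900 − 208012 = 1277788.

1277788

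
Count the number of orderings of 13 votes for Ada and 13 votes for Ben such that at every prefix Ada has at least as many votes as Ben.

Reading a vote for the leader as '(' and for the other as ')' turns such a sequence into a balanced string of 13 pairs, so the count is C_13.
C_13 = C_12 · 2(2·12+1)/(12+2) = 208012 · 50/14 = 742900.

742900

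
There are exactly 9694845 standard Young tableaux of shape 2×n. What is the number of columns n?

Standard Young tableaux of shape 2×n are counted by C_n. The Catalan number equal to 9694845 is C_15.

15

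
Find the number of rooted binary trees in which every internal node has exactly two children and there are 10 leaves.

4862

Full binary trees with 10 leaves have 10−1 = 9 internal nodes, so there are C_9 of them.
C_9 = C_8 · 2(2·8+1)/(8+2) = 1430 · 34/10 = 4862.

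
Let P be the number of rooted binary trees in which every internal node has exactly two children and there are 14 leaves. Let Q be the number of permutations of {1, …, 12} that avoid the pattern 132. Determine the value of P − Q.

Full binary trees with 14 leaves have 14−1 = 13 internal nodes, so there are C_13 of them. So P = C_13 = 742900.
Permutations of [n] avoiding any single length-3 pattern are counted by C_n; here n = 12. So Q = C_12 = 208012.
P − Q = 742900 − 208012 = 534888.

534888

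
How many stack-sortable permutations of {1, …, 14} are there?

2674440

Stack-sortable permutations are exactly the 231-avoiding ones, counted by C_n; here n = 14.
C_14 = 2674440.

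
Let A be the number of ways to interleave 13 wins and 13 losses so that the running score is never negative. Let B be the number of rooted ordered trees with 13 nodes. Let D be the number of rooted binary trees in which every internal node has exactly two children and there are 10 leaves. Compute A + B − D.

946050

Reading a vote for the leader as '(' and for the other as ')' turns such a sequence into a balanced string of 13 pairs, so the count is C_13. So A = C_13 = 742900.
A rooted plane tree on 13 nodes has 12 edges, and such trees are counted by C_12. So B = C_12 = 208012.
A full binary tree with L leaves has L−1 internal nodes and is counted by C_{L−1}; L = 10 gives C_9. So D = C_9 = 4862.
A + B − D = 742900 + 208012 − 4862 = 946050.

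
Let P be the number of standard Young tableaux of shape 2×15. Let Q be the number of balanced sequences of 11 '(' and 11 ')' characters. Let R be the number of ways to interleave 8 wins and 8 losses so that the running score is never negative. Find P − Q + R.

9637489

By the hook-length formula (or a Dyck-path bijection), SYT of shape 2×15 number C_15. So P = C_15 = 9694845.
With 11 pairs the number of balanced bracket strings is the Catalan number C_11. So Q = C_11 = 58786.
Reading a vote for the leader as '(' and for the other as ')' turns such a sequence into a balanced string of 8 pairs, so the count is C_8. So R = C_8 = 1430.
P − Q + R = 9694845 − 58786 + 1430 = 9637489.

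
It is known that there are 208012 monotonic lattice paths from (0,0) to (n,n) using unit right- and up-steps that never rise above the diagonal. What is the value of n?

12

Such diagonal-avoiding paths in an n×n grid are counted by C_n; 208012 = C_12.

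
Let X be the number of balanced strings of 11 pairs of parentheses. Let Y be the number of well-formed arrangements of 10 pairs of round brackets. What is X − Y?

With 11 pairs the number of balanced bracket strings is the Catalan number C_11. So X = C_11 = 58786.
Balanced strings of n pairs of brackets are counted by C_n; here n = 10. So Y = C_10 = 16796.
X − Y = 58786 − 16796 = 41990.

41990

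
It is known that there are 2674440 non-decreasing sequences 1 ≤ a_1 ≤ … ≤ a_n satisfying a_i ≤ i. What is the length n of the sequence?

Such sub-staircase sequences of length n are counted by C_n. Since C_14 = 2674440, the index is 14.

14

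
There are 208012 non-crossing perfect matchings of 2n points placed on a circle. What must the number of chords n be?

Non-crossing pairings of 2n points on a circle are counted by C_n. Since C_12 = 208012, the index is 12.

12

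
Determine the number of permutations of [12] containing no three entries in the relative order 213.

Permutations of [n] avoiding any single length-3 pattern are counted by C_n; here n = 12.
C_12 = C(24,12)/13 = 2704156/13 = 208012.

208012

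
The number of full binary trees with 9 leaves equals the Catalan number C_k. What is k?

A full binary tree with L leaves has L−1 internal nodes and is counted by C_{L−1}; L = 9 gives C_8.

8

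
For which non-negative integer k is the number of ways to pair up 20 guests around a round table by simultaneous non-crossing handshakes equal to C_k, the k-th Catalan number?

10

Non-crossing handshake pairings of 2n people are counted by C_n; 20 people gives n = 10.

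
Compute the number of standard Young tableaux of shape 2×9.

Standard Young tableaux of shape 2×n are counted by C_n; here n = 9.
C_9 = C(18,9)/10 = 48620/10 = 4862.

4862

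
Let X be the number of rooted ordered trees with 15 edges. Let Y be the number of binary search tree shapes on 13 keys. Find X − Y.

8951945

A rooted plane tree with 15 edges has 16 nodes, and the count is C_15. So X = C_15 = 9694845.
Rooted binary trees with 13 nodes (each child slot possibly empty) number C_13. So Y = C_13 = 742900.
X − Y = 9694845 − 742900 = 8951945.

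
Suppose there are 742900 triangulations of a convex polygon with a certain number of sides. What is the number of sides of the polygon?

15

Triangulations of a convex m-gon are counted by C_{m−2}, and C_13 = 742900.
So m − 2 = 13, giving m = 15 sides.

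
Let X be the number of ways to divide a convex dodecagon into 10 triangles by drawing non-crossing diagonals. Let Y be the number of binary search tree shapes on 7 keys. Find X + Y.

17225

The number of triangulations of a 12-gon is the Catalan number C_10 (index = sides − 2). So X = C_10 = 16796.
Binary trees (left/right distinguished) on n nodes are counted by C_n; here n = 7. So Y = C_7 = 429.
X + Y = 16796 + 429 = 17225.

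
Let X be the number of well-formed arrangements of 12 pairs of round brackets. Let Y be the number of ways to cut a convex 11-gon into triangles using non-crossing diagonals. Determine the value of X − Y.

203150

A balanced arrangement of 12 bracket pairs is a Dyck word of semilength 12, so the count is C_12. So X = C_12 = 208012.
The number of triangulations of an 11-gon is the Catalan number C_9 (index = sides − 2). So Y = C_9 = 4862.
X − Y = 208012 − 4862 = 203150.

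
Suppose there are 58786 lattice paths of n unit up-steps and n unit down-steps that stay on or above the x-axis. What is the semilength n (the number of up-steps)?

11

Dyck paths of semilength n are counted by C_n. The Catalan number equal to 58786 is C_11.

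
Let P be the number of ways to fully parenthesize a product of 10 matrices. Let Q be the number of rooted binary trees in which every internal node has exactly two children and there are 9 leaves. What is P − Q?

Ways to associate a product of 10 factors correspond to binary trees on 10 leaves, so the count is C_9. So P = C_9 = 4862.
Full binary trees with 9 leaves have 9−1 = 8 internal nodes, so there are C_8 of them. So Q = C_8 = 1430.
P − Q = 4862 − 1430 = 3432.

3432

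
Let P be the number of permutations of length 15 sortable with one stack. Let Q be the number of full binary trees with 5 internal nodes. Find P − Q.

By Knuth's characterisation, the stack-sortable permutations of length 15 are the 231-avoiders, numbering C_15. So P = C_15 = 9694845.
Full binary trees with n internal nodes are counted by C_n; here n = 5. So Q = C_5 = 42.
P − Q = 9694845 − 42 = 9694803.

9694803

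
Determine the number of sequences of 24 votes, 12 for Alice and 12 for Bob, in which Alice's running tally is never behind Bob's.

208012

Ballot sequences with n votes each where one side never trails are Dyck words, counted by C_n; here n = 12.
C_12 = C(24,12)/13 = 2704156/13 = 208012.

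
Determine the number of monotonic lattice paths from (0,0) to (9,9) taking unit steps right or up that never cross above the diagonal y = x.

Monotone paths in an n×n grid that stay weakly below the diagonal are counted by C_n; here n = 9.
C_9 = C_8 · 2(2·8+1)/(8+2) = 1430 · 34/10 = 4862.

4862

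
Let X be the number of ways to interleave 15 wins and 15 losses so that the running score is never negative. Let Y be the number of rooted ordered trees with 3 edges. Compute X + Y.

9694850

Ballot sequences with n votes each where one side never trails are Dyck words, counted by C_n; here n = 15. So X = C_15 = 9694845.
A rooted plane tree with 3 edges has 4 nodes, and the count is C_3. So Y = C_3 = 5.
X + Y = 9694845 + 5 = 9694850.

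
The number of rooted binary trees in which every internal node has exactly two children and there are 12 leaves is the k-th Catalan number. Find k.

Full binary trees with 12 leaves have 12−1 = 11 internal nodes, so there are C_11 of them.

11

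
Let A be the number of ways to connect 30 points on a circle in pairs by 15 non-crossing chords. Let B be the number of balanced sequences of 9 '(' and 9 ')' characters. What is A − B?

9689983

Non-crossing perfect matchings of 2n points on a circle are counted by C_n; with 30 points, n = 15. So A = C_15 = 9694845.
A balanced arrangement of 9 bracket pairs is a Dyck word of semilength 9, so the count is C_9. So B = C_9 = 4862.
A − B = 9694845 − 4862 = 9689983.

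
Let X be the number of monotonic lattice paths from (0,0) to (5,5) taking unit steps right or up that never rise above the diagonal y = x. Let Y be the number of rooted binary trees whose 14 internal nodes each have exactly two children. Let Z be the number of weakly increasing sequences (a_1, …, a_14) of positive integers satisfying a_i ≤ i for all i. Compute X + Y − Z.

Sub-diagonal monotone paths from (0,0) to (5,5) biject with Dyck paths of semilength 5, giving C_5. So X = C_5 = 42.
Full binary trees with n internal nodes are counted by C_n; here n = 14. So Y = C_14 = 2674440.
Such sub-staircase sequences of length n are counted by C_n; here n = 14. So Z = C_14 = 2674440.
X + Y − Z = 42 + 2674440 − 2674440 = 42.

42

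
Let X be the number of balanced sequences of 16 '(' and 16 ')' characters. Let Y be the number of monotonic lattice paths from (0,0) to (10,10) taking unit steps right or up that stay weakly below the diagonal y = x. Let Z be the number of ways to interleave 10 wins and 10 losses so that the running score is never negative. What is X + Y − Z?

A balanced arrangement of 16 bracket pairs is a Dyck word of semilength 16, so the count is C_16. So X = C_16 = 35357670.
Sub-diagonal monotone paths from (0,0) to (10,10) biject with Dyck paths of semilength 10, giving C_10. So Y = C_10 = 16796.
Reading a vote for the leader as '(' and for the other as ')' turns such a sequence into a balanced string of 10 pairs, so the count is C_10. So Z = C_10 = 16796.
X + Y − Z = 35357670 + 16796 − 16796 = 35357670.

35357670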